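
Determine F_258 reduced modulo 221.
8

Matrix identity: Q^n = [[F_(n+1), F_n], [F_n, F_(n-1)]] with Q = [[1,1],[1,0]].
n = 258 = 100000010₂. Square-and-multiply, entries mod 221:
Q^1 = [[1,1],[1,0]]
Q^2 = (Q^1)² = [[2,1],[1,1]]
Q^4 = (Q^2)² = [[5,3],[3,2]]
Q^8 = (Q^4)² = [[34,21],[21,13]]
Q^16 = (Q^8)² = [[50,103],[103,168]]
Q^32 = (Q^16)² = [[70,133],[133,158]]
Q^64 = (Q^32)² = [[47,47],[47,0]]
Q^129 = (Q^64)²·Q = [[218,219],[219,220]]
Q^258 = (Q^129)² = [[13,8],[8,5]]
F_258 mod 221 = Q^258[0][1] = 8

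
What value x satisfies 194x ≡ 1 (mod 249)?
86

gcd(194, 249) = 1, so the inverse exists.
Extended Euclidean algorithm on (249, 194):
249 = 1 × 194 + 55  ⟹  55 = (1)·249 + (-1)·194
194 = 3 × 55 + 29  ⟹  29 = (-3)·249 + (4)·194
55 = 1 × 29 + 26  ⟹  26 = (4)·249 + (-5)·194
29 = 1 × 26 + 3  ⟹  3 = (-7)·249 + (9)·194
26 = 8 × 3 + 2  ⟹  2 = (60)·249 + (-77)·194
3 = 1 × 2 + 1  ⟹  1 = (-67)·249 + (86)·194
So (86)·194 ≡ 1 (mod 249), i.e. 194^(-1) ≡ 86 (mod 249).
Check: 194 × 86 = 16684 ≡ 1 (mod 249)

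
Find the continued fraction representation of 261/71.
[3; 1, 2, 11, 2]

Euclidean algorithm steps:
261 = 3 × 71 + 48
71 = 1 × 48 + 23
48 = 2 × 23 + 2
23 = 11 × 2 + 1
2 = 2 × 1 + 0
Continued fraction: [3; 1, 2, 11, 2]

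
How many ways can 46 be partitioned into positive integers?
105558

p(n) counts ways to write n as a sum of positive integers (order ignored).
Euler's pentagonal recurrence: p(k) = p(k-1) + p(k-2) - p(k-5) - p(k-7) + p(k-12) + p(k-15) - ... (offsets j(3j∓1)/2, signs ++--, p(0)=1, p(<0)=0).
DP table for k = 0..45: p(0)=1, p(1)=1, p(2)=2, p(3)=3, p(4)=5, p(5)=7, p(6)=11, p(7)=15, p(8)=22, p(9)=30, p(10)=42, p(11)=56, p(12)=77, p(13)=101, p(14)=135, p(15)=176, p(16)=231, p(17)=297, p(18)=385, p(19)=490, p(20)=627, p(21)=792, p(22)=1002, p(23)=1255, p(24)=1575, p(25)=1958, p(26)=2436, p(27)=3010, p(28)=3718, p(29)=4565, p(30)=5604, p(31)=6842, p(32)=8349, p(33)=10143, p(34)=12310, p(35)=14883, p(36)=17977, p(37)=21637, p(38)=26015, p(39)=31185, p(40)=37338, p(41)=44583, p(42)=53174, p(43)=63261, p(44)=75175, p(45)=89134.
Final step: p(46) = p(45) + p(44) - p(41) - p(39) + p(34) + p(31) - p(24) - p(20) + p(11) + p(6)
= 89134 + 75175 - 44583 - 31185 + 12310 + 6842 - 1575 - 627 + 56 + 11
= 105558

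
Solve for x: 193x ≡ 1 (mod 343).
16

gcd(193, 343) = 1, so the inverse exists.
Extended Euclidean algorithm on (343, 193):
343 = 1 × 193 + 150  ⟹  150 = (1)·343 + (-1)·193
193 = 1 × 150 + 43  ⟹  43 = (-1)·343 + (2)·193
150 = 3 × 43 + 21  ⟹  21 = (4)·343 + (-7)·193
43 = 2 × 21 + 1  ⟹  1 = (-9)·343 + (16)·193
So (16)·193 ≡ 1 (mod 343), i.e. 193^(-1) ≡ 16 (mod 343).
Check: 193 × 16 = 3088 ≡ 1 (mod 343)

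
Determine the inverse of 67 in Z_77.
23

gcd(67, 77) = 1, so the inverse exists.
Extended Euclidean algorithm on (77, 67):
77 = 1 × 67 + 10  ⟹  10 = (1)·77 + (-1)·67
67 = 6 × 10 + 7  ⟹  7 = (-6)·77 + (7)·67
10 = 1 × 7 + 3  ⟹  3 = (7)·77 + (-8)·67
7 = 2 × 3 + 1  ⟹  1 = (-20)·77 + (23)·67
So (23)·67 ≡ 1 (mod 77), i.e. 67^(-1) ≡ 23 (mod 77).
Check: 67 × 23 = 1541 ≡ 1 (mod 77)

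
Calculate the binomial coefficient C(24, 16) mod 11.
0

Using Lucas' theorem:
Write n=24 and k=16 in base 11:
n in base 11: [2, 2]
k in base 11: [1, 5]
C(24,16) mod 11 = ∏ C(n_i, k_i) mod 11
Digit binomials (mod 11): C(2,1) = 2; C(2,5) = 0 (k_i > n_i)
Product: 2 × 0 = 0 ≡ 0 (mod 11)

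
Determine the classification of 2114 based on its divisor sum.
deficient

Proper divisors of 2114: sum = 1 + 2 + 7 + 14 + 151 + 302 + 1057 = 1534
Since 1534 < 2114, 2114 is deficient.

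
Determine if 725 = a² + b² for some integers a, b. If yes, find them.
7² + 26² (a=7, b=26)

Factorization: 725 = 5^2 × 29
By Fermat: n is sum of two squares iff every prime p ≡ 3 (mod 4) appears to even power.
All primes ≡ 3 (mod 4) appear to even power.
Search a = 0, 1, 2, … for 725 - a² a perfect square: first hit at a = 7: 725 - 49 = 676 = 26².
725 = 7² + 26² = 49 + 676 ✓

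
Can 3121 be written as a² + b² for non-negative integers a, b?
39² + 40² (a=39, b=40)

Factorization: 3121 = 3121
By Fermat: n is sum of two squares iff every prime p ≡ 3 (mod 4) appears to even power.
All primes ≡ 3 (mod 4) appear to even power.
Search a = 0, 1, 2, … for 3121 - a² a perfect square: first hit at a = 39: 3121 - 1521 = 1600 = 40².
3121 = 39² + 40² = 1521 + 1600 ✓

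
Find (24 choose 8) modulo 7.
2

Using Lucas' theorem:
Write n=24 and k=8 in base 7:
n in base 7: [3, 3]
k in base 7: [1, 1]
C(24,8) mod 7 = ∏ C(n_i, k_i) mod 7
Digit binomials (mod 7): C(3,1) = 3; C(3,1) = 3
Product: 3 × 3 = 9 ≡ 2 (mod 7)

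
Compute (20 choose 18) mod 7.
1

Using Lucas' theorem:
Write n=20 and k=18 in base 7:
n in base 7: [2, 6]
k in base 7: [2, 4]
C(20,18) mod 7 = ∏ C(n_i, k_i) mod 7
Digit binomials (mod 7): C(2,2) = 1; C(6,4) = 15 ≡ 1
Product: 1 × 1 = 1 ≡ 1 (mod 7)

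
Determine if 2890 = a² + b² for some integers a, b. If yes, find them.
9² + 53² (a=9, b=53)

Factorization: 2890 = 2 × 5 × 17^2
By Fermat: n is sum of two squares iff every prime p ≡ 3 (mod 4) appears to even power.
All primes ≡ 3 (mod 4) appear to even power.
Search a = 0, 1, 2, … for 2890 - a² a perfect square: first hit at a = 9: 2890 - 81 = 2809 = 53².
2890 = 9² + 53² = 81 + 2809 ✓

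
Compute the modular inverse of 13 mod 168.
13

gcd(13, 168) = 1, so the inverse exists.
Extended Euclidean algorithm on (168, 13):
168 = 12 × 13 + 12  ⟹  12 = (1)·168 + (-12)·13
13 = 1 × 12 + 1  ⟹  1 = (-1)·168 + (13)·13
So (13)·13 ≡ 1 (mod 168), i.e. 13^(-1) ≡ 13 (mod 168).
Check: 13 × 13 = 169 ≡ 1 (mod 168)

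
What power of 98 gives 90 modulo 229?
109

Baby-step giant-step with step n = ⌈√229⌉ = 16.
Baby steps 98^j mod 229 (j:value) for j=0..15: 0:1, 1:98, 2:215, 3:2, 4:196, 5:201, 6:4, 7:163, 8:173, 9:8, 10:97, 11:117, 12:16, 13:194, 14:5, 15:32.
Giant-step multiplier: 98^(-16) ≡ 98^(228-16) = 98^212 ≡ 193 (mod 229).
Giant steps γ_i = 90·193^i mod 229: γ_0=90, γ_1=195, γ_2=79, γ_3=133, γ_4=21, γ_5=160, γ_6=194 (in table at j=13).
x = i·n + j = 6·16 + 13 = 109.
Check: 98^109 ≡ 90 (mod 229).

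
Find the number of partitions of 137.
11097645016

p(n) counts ways to write n as a sum of positive integers (order ignored).
Euler's pentagonal recurrence: p(k) = p(k-1) + p(k-2) - p(k-5) - p(k-7) + p(k-12) + p(k-15) - ... (offsets j(3j∓1)/2, signs ++--, p(0)=1, p(<0)=0).
DP table for k = 0..136: p(0)=1, p(1)=1, p(2)=2, p(3)=3, p(4)=5, p(5)=7, p(6)=11, p(7)=15, p(8)=22, p(9)=30, p(10)=42, p(11)=56, p(12)=77, p(13)=101, p(14)=135, p(15)=176, p(16)=231, p(17)=297, p(18)=385, p(19)=490, p(20)=627, p(21)=792, p(22)=1002, p(23)=1255, p(24)=1575, p(25)=1958, p(26)=2436, p(27)=3010, p(28)=3718, p(29)=4565, p(30)=5604, p(31)=6842, p(32)=8349, p(33)=10143, p(34)=12310, p(35)=14883, p(36)=17977, p(37)=21637, p(38)=26015, p(39)=31185, p(40)=37338, p(41)=44583, p(42)=53174, p(43)=63261, p(44)=75175, p(45)=89134, p(46)=105558, p(47)=124754, p(48)=147273, p(49)=173525, p(50)=204226, p(51)=239943, p(52)=281589, p(53)=329931, p(54)=386155, p(55)=451276, p(56)=526823, p(57)=614154, p(58)=715220, p(59)=831820, p(60)=966467, p(61)=1121505, p(62)=1300156, p(63)=1505499, p(64)=1741630, p(65)=2012558, p(66)=2323520, p(67)=2679689, p(68)=3087735, p(69)=3554345, p(70)=4087968, p(71)=4697205, p(72)=5392783, p(73)=6185689, p(74)=7089500, p(75)=8118264, p(76)=9289091, p(77)=10619863, p(78)=12132164, p(79)=13848650, p(80)=15796476, p(81)=18004327, p(82)=20506255, p(83)=23338469, p(84)=26543660, p(85)=30167357, p(86)=34262962, p(87)=38887673, p(88)=44108109, p(89)=49995925, p(90)=56634173, p(91)=64112359, p(92)=72533807, p(93)=82010177, p(94)=92669720, p(95)=104651419, p(96)=118114304, p(97)=133230930, p(98)=150198136, p(99)=169229875, p(100)=190569292, p(101)=214481126, p(102)=241265379, p(103)=271248950, p(104)=304801365, p(105)=342325709, p(106)=384276336, p(107)=431149389, p(108)=483502844, p(109)=541946240, p(110)=607163746, p(111)=679903203, p(112)=761002156, p(113)=851376628, p(114)=952050665, p(115)=1064144451, p(116)=1188908248, p(117)=1327710076, p(118)=1482074143, p(119)=1653668665, p(120)=1844349560, p(121)=2056148051, p(122)=2291320912, p(123)=2552338241, p(124)=2841940500, p(125)=3163127352, p(126)=3519222692, p(127)=3913864295, p(128)=4351078600, p(129)=4835271870, p(130)=5371315400, p(131)=5964539504, p(132)=6620830889, p(133)=7346629512, p(134)=8149040695, p(135)=9035836076, p(136)=10015581680.
Final step: p(137) = p(136) + p(135) - p(132) - p(130) + p(125) + p(122) - p(115) - p(111) + p(102) + p(97) - p(86) - p(80) + p(67) + p(60) - p(45) - p(37) + p(20) + p(11)
= 10015581680 + 9035836076 - 6620830889 - 5371315400 + 3163127352 + 2291320912 - 1064144451 - 679903203 + 241265379 + 133230930 - 34262962 - 15796476 + 2679689 + 966467 - 89134 - 21637 + 627 + 56
= 11097645016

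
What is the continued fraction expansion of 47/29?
[1; 1, 1, 1, 1, 1, 3]

Euclidean algorithm steps:
47 = 1 × 29 + 18
29 = 1 × 18 + 11
18 = 1 × 11 + 7
11 = 1 × 7 + 4
7 = 1 × 4 + 3
4 = 1 × 3 + 1
3 = 3 × 1 + 0
Continued fraction: [1; 1, 1, 1, 1, 1, 3]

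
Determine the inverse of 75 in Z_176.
115

gcd(75, 176) = 1, so the inverse exists.
Extended Euclidean algorithm on (176, 75):
176 = 2 × 75 + 26  ⟹  26 = (1)·176 + (-2)·75
75 = 2 × 26 + 23  ⟹  23 = (-2)·176 + (5)·75
26 = 1 × 23 + 3  ⟹  3 = (3)·176 + (-7)·75
23 = 7 × 3 + 2  ⟹  2 = (-23)·176 + (54)·75
3 = 1 × 2 + 1  ⟹  1 = (26)·176 + (-61)·75
So (-61)·75 ≡ 1 (mod 176), i.e. 75^(-1) ≡ -61 ≡ 115 (mod 176).
Check: 75 × 115 = 8625 ≡ 1 (mod 176)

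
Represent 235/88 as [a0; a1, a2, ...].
[2; 1, 2, 29]

Euclidean algorithm steps:
235 = 2 × 88 + 59
88 = 1 × 59 + 29
59 = 2 × 29 + 1
29 = 29 × 1 + 0
Continued fraction: [2; 1, 2, 29]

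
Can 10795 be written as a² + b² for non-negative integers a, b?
Not possible

Factorization: 10795 = 5 × 17 × 127
By Fermat: n is sum of two squares iff every prime p ≡ 3 (mod 4) appears to even power.
Prime(s) ≡ 3 (mod 4) with odd exponent: [(127, 1)]
Therefore 10795 cannot be expressed as a² + b².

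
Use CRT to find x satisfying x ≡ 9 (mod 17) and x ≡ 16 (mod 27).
43

Using Chinese Remainder Theorem:
M = 17 × 27 = 459
M1 = 27, M2 = 17
y1 = 27^(-1) mod 17 = 12
y2 = 17^(-1) mod 27 = 8
x = (9×27×12 + 16×17×8) mod 459 = 43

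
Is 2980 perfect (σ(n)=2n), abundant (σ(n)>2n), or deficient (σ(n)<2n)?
abundant

Proper divisors of 2980: sum = 1 + 2 + 4 + 5 + 10 + 20 + 149 + 298 + 596 + 745 + 1490 = 3320
Since 3320 > 2980, 2980 is abundant.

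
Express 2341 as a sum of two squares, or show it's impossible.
15² + 46² (a=15, b=46)

Factorization: 2341 = 2341
By Fermat: n is sum of two squares iff every prime p ≡ 3 (mod 4) appears to even power.
All primes ≡ 3 (mod 4) appear to even power.
Search a = 0, 1, 2, … for 2341 - a² a perfect square: first hit at a = 15: 2341 - 225 = 2116 = 46².
2341 = 15² + 46² = 225 + 2116 ✓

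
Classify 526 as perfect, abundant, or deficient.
deficient

Proper divisors of 526: sum = 1 + 2 + 263 = 266
Since 266 < 526, 526 is deficient.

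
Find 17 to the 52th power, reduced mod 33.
25

Repeated squaring. Binary of 52 = 110100.
17^1 ≡ 17 (mod 33); 17^2 ≡ 25 (mod 33); 17^4 ≡ 31 (mod 33); 17^8 ≡ 4 (mod 33); 17^16 ≡ 16 (mod 33); 17^32 ≡ 25 (mod 33)
17^52 = 17^4 × 17^16 × 17^32 ≡ 25 (mod 33)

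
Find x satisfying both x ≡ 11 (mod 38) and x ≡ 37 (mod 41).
201

Using Chinese Remainder Theorem:
M = 38 × 41 = 1558
M1 = 41, M2 = 38
y1 = 41^(-1) mod 38 = 13
y2 = 38^(-1) mod 41 = 27
x = (11×41×13 + 37×38×27) mod 1558 = 201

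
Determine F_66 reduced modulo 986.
26

Matrix identity: Q^n = [[F_(n+1), F_n], [F_n, F_(n-1)]] with Q = [[1,1],[1,0]].
n = 66 = 1000010₂. Square-and-multiply, entries mod 986:
Q^1 = [[1,1],[1,0]]
Q^2 = (Q^1)² = [[2,1],[1,1]]
Q^4 = (Q^2)² = [[5,3],[3,2]]
Q^8 = (Q^4)² = [[34,21],[21,13]]
Q^16 = (Q^8)² = [[611,1],[1,610]]
Q^33 = (Q^16)²·Q = [[849,614],[614,235]]
Q^66 = (Q^33)² = [[379,26],[26,353]]
F_66 mod 986 = Q^66[0][1] = 26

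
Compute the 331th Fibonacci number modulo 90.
59

Matrix identity: Q^n = [[F_(n+1), F_n], [F_n, F_(n-1)]] with Q = [[1,1],[1,0]].
n = 331 = 101001011₂. Square-and-multiply, entries mod 90:
Q^1 = [[1,1],[1,0]]
Q^2 = (Q^1)² = [[2,1],[1,1]]
Q^5 = (Q^2)²·Q = [[8,5],[5,3]]
Q^10 = (Q^5)² = [[89,55],[55,34]]
Q^20 = (Q^10)² = [[56,15],[15,41]]
Q^41 = (Q^20)²·Q = [[46,31],[31,15]]
Q^82 = (Q^41)² = [[17,1],[1,16]]
Q^165 = (Q^82)²·Q = [[53,20],[20,33]]
Q^331 = (Q^165)²·Q = [[69,59],[59,10]]
F_331 mod 90 = Q^331[0][1] = 59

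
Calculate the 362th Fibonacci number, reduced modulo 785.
496

Matrix identity: Q^n = [[F_(n+1), F_n], [F_n, F_(n-1)]] with Q = [[1,1],[1,0]].
n = 362 = 101101010₂. Square-and-multiply, entries mod 785:
Q^1 = [[1,1],[1,0]]
Q^2 = (Q^1)² = [[2,1],[1,1]]
Q^5 = (Q^2)²·Q = [[8,5],[5,3]]
Q^11 = (Q^5)²·Q = [[144,89],[89,55]]
Q^22 = (Q^11)² = [[397,441],[441,741]]
Q^45 = (Q^22)²·Q = [[653,410],[410,243]]
Q^90 = (Q^45)² = [[264,765],[765,284]]
Q^181 = (Q^90)²·Q = [[261,231],[231,30]]
Q^362 = (Q^181)² = [[592,496],[496,96]]
F_362 mod 785 = Q^362[0][1] = 496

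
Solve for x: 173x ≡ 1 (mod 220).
117

gcd(173, 220) = 1, so the inverse exists.
Extended Euclidean algorithm on (220, 173):
220 = 1 × 173 + 47  ⟹  47 = (1)·220 + (-1)·173
173 = 3 × 47 + 32  ⟹  32 = (-3)·220 + (4)·173
47 = 1 × 32 + 15  ⟹  15 = (4)·220 + (-5)·173
32 = 2 × 15 + 2  ⟹  2 = (-11)·220 + (14)·173
15 = 7 × 2 + 1  ⟹  1 = (81)·220 + (-103)·173
So (-103)·173 ≡ 1 (mod 220), i.e. 173^(-1) ≡ -103 ≡ 117 (mod 220).
Check: 173 × 117 = 20241 ≡ 1 (mod 220)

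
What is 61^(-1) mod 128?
21

gcd(61, 128) = 1, so the inverse exists.
Extended Euclidean algorithm on (128, 61):
128 = 2 × 61 + 6  ⟹  6 = (1)·128 + (-2)·61
61 = 10 × 6 + 1  ⟹  1 = (-10)·128 + (21)·61
So (21)·61 ≡ 1 (mod 128), i.e. 61^(-1) ≡ 21 (mod 128).
Check: 61 × 21 = 1281 ≡ 1 (mod 128)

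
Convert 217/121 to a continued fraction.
[1; 1, 3, 1, 5, 4]

Euclidean algorithm steps:
217 = 1 × 121 + 96
121 = 1 × 96 + 25
96 = 3 × 25 + 21
25 = 1 × 21 + 4
21 = 5 × 4 + 1
4 = 4 × 1 + 0
Continued fraction: [1; 1, 3, 1, 5, 4]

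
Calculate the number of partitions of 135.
9035836076

p(n) counts ways to write n as a sum of positive integers (order ignored).
Euler's pentagonal recurrence: p(k) = p(k-1) + p(k-2) - p(k-5) - p(k-7) + p(k-12) + p(k-15) - ... (offsets j(3j∓1)/2, signs ++--, p(0)=1, p(<0)=0).
DP table for k = 0..134: p(0)=1, p(1)=1, p(2)=2, p(3)=3, p(4)=5, p(5)=7, p(6)=11, p(7)=15, p(8)=22, p(9)=30, p(10)=42, p(11)=56, p(12)=77, p(13)=101, p(14)=135, p(15)=176, p(16)=231, p(17)=297, p(18)=385, p(19)=490, p(20)=627, p(21)=792, p(22)=1002, p(23)=1255, p(24)=1575, p(25)=1958, p(26)=2436, p(27)=3010, p(28)=3718, p(29)=4565, p(30)=5604, p(31)=6842, p(32)=8349, p(33)=10143, p(34)=12310, p(35)=14883, p(36)=17977, p(37)=21637, p(38)=26015, p(39)=31185, p(40)=37338, p(41)=44583, p(42)=53174, p(43)=63261, p(44)=75175, p(45)=89134, p(46)=105558, p(47)=124754, p(48)=147273, p(49)=173525, p(50)=204226, p(51)=239943, p(52)=281589, p(53)=329931, p(54)=386155, p(55)=451276, p(56)=526823, p(57)=614154, p(58)=715220, p(59)=831820, p(60)=966467, p(61)=1121505, p(62)=1300156, p(63)=1505499, p(64)=1741630, p(65)=2012558, p(66)=2323520, p(67)=2679689, p(68)=3087735, p(69)=3554345, p(70)=4087968, p(71)=4697205, p(72)=5392783, p(73)=6185689, p(74)=7089500, p(75)=8118264, p(76)=9289091, p(77)=10619863, p(78)=12132164, p(79)=13848650, p(80)=15796476, p(81)=18004327, p(82)=20506255, p(83)=23338469, p(84)=26543660, p(85)=30167357, p(86)=34262962, p(87)=38887673, p(88)=44108109, p(89)=49995925, p(90)=56634173, p(91)=64112359, p(92)=72533807, p(93)=82010177, p(94)=92669720, p(95)=104651419, p(96)=118114304, p(97)=133230930, p(98)=150198136, p(99)=169229875, p(100)=190569292, p(101)=214481126, p(102)=241265379, p(103)=271248950, p(104)=304801365, p(105)=342325709, p(106)=384276336, p(107)=431149389, p(108)=483502844, p(109)=541946240, p(110)=607163746, p(111)=679903203, p(112)=761002156, p(113)=851376628, p(114)=952050665, p(115)=1064144451, p(116)=1188908248, p(117)=1327710076, p(118)=1482074143, p(119)=1653668665, p(120)=1844349560, p(121)=2056148051, p(122)=2291320912, p(123)=2552338241, p(124)=2841940500, p(125)=3163127352, p(126)=3519222692, p(127)=3913864295, p(128)=4351078600, p(129)=4835271870, p(130)=5371315400, p(131)=5964539504, p(132)=6620830889, p(133)=7346629512, p(134)=8149040695.
Final step: p(135) = p(134) + p(133) - p(130) - p(128) + p(123) + p(120) - p(113) - p(109) + p(100) + p(95) - p(84) - p(78) + p(65) + p(58) - p(43) - p(35) + p(18) + p(9)
= 8149040695 + 7346629512 - 5371315400 - 4351078600 + 2552338241 + 1844349560 - 851376628 - 541946240 + 190569292 + 104651419 - 26543660 - 12132164 + 2012558 + 715220 - 63261 - 14883 + 385 + 30
= 9035836076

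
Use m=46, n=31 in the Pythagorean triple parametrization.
(1155, 2852, 3077)

Euclid's formula: a = m² - n², b = 2mn, c = m² + n²
m = 46, n = 31
a = 46² - 31² = 2116 - 961 = 1155
b = 2 × 46 × 31 = 2852
c = 46² + 31² = 2116 + 961 = 3077
Verification: 1155² + 2852² = 1334025 + 8133904 = 9467929 = 3077² ✓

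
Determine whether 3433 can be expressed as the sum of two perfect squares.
27² + 52² (a=27, b=52)

Factorization: 3433 = 3433
By Fermat: n is sum of two squares iff every prime p ≡ 3 (mod 4) appears to even power.
All primes ≡ 3 (mod 4) appear to even power.
Search a = 0, 1, 2, … for 3433 - a² a perfect square: first hit at a = 27: 3433 - 729 = 2704 = 52².
3433 = 27² + 52² = 729 + 2704 ✓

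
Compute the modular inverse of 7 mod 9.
4

gcd(7, 9) = 1, so the inverse exists.
Extended Euclidean algorithm on (9, 7):
9 = 1 × 7 + 2  ⟹  2 = (1)·9 + (-1)·7
7 = 3 × 2 + 1  ⟹  1 = (-3)·9 + (4)·7
So (4)·7 ≡ 1 (mod 9), i.e. 7^(-1) ≡ 4 (mod 9).
Check: 7 × 4 = 28 ≡ 1 (mod 9)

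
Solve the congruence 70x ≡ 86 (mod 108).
x ≡ 29 (mod 54)

gcd(70, 108) = 2, which divides 86, so solutions exist.
Divide through by 2: 35x ≡ 43 (mod 54).
Find 35^(-1) mod 54 by the extended Euclidean algorithm:
54 = 1 × 35 + 19  ⟹  19 = (1)·54 + (-1)·35
35 = 1 × 19 + 16  ⟹  16 = (-1)·54 + (2)·35
19 = 1 × 16 + 3  ⟹  3 = (2)·54 + (-3)·35
16 = 5 × 3 + 1  ⟹  1 = (-11)·54 + (17)·35
So (17)·35 ≡ 1 (mod 54), i.e. 35^(-1) ≡ 17 (mod 54).
x ≡ 17 × 43 = 731 ≡ 29 (mod 54).
Check: 70 × 29 = 2030 ≡ 86 (mod 108).
x ≡ 29 (mod 54), giving 2 solutions mod 108.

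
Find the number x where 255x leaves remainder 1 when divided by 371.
355

gcd(255, 371) = 1, so the inverse exists.
Extended Euclidean algorithm on (371, 255):
371 = 1 × 255 + 116  ⟹  116 = (1)·371 + (-1)·255
255 = 2 × 116 + 23  ⟹  23 = (-2)·371 + (3)·255
116 = 5 × 23 + 1  ⟹  1 = (11)·371 + (-16)·255
So (-16)·255 ≡ 1 (mod 371), i.e. 255^(-1) ≡ -16 ≡ 355 (mod 371).
Check: 255 × 355 = 90525 ≡ 1 (mod 371)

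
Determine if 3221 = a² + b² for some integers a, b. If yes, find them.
14² + 55² (a=14, b=55)

Factorization: 3221 = 3221
By Fermat: n is sum of two squares iff every prime p ≡ 3 (mod 4) appears to even power.
All primes ≡ 3 (mod 4) appear to even power.
Search a = 0, 1, 2, … for 3221 - a² a perfect square: first hit at a = 14: 3221 - 196 = 3025 = 55².
3221 = 14² + 55² = 196 + 3025 ✓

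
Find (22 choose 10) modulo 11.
0

Using Lucas' theorem:
Write n=22 and k=10 in base 11:
n in base 11: [2, 0]
k in base 11: [0, 10]
C(22,10) mod 11 = ∏ C(n_i, k_i) mod 11
Digit binomials (mod 11): C(2,0) = 1; C(0,10) = 0 (k_i > n_i)
Product: 1 × 0 = 0 ≡ 0 (mod 11)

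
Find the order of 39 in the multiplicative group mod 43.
14

43 is prime, so ord(39) divides φ(43) = 42.
Divisors of 42: 1, 2, 3, 6, 7, 14, 21, 42.
Repeated squaring: 39^1 ≡ 39, 39^2 ≡ 16, 39^4 ≡ 41, 39^8 ≡ 4, 39^16 ≡ 16, 39^32 ≡ 41 (mod 43).
Test 39^d mod 43 for each divisor d in increasing order:
39^1 ≡ 39
39^2 ≡ 16
39^3 = 39^2·39^1 ≡ 22
39^6 = 39^4·39^2 ≡ 11
39^7 = 39^4·39^2·39^1 ≡ 42
39^14 = 39^8·39^4·39^2 ≡ 1  ← first divisor giving 1
The order is 14.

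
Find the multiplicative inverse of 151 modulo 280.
191

gcd(151, 280) = 1, so the inverse exists.
Extended Euclidean algorithm on (280, 151):
280 = 1 × 151 + 129  ⟹  129 = (1)·280 + (-1)·151
151 = 1 × 129 + 22  ⟹  22 = (-1)·280 + (2)·151
129 = 5 × 22 + 19  ⟹  19 = (6)·280 + (-11)·151
22 = 1 × 19 + 3  ⟹  3 = (-7)·280 + (13)·151
19 = 6 × 3 + 1  ⟹  1 = (48)·280 + (-89)·151
So (-89)·151 ≡ 1 (mod 280), i.e. 151^(-1) ≡ -89 ≡ 191 (mod 280).
Check: 151 × 191 = 28841 ≡ 1 (mod 280)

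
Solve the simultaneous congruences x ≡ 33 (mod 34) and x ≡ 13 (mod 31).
509

Using Chinese Remainder Theorem:
M = 34 × 31 = 1054
M1 = 31, M2 = 34
y1 = 31^(-1) mod 34 = 11
y2 = 34^(-1) mod 31 = 21
x = (33×31×11 + 13×34×21) mod 1054 = 509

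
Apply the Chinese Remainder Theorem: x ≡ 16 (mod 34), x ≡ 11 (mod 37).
492

Using Chinese Remainder Theorem:
M = 34 × 37 = 1258
M1 = 37, M2 = 34
y1 = 37^(-1) mod 34 = 23
y2 = 34^(-1) mod 37 = 12
x = (16×37×23 + 11×34×12) mod 1258 = 492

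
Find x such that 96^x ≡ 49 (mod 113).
48

Baby-step giant-step with step n = ⌈√113⌉ = 11.
Baby steps 96^j mod 113 (j:value) for j=0..10: 0:1, 1:96, 2:63, 3:59, 4:14, 5:101, 6:91, 7:35, 8:83, 9:58, 10:31.
Giant-step multiplier: 96^(-11) ≡ 96^(112-11) = 96^101 ≡ 3 (mod 113).
Giant steps γ_i = 49·3^i mod 113: γ_0=49, γ_1=34, γ_2=102, γ_3=80, γ_4=14 (in table at j=4).
x = i·n + j = 4·11 + 4 = 48.
Check: 96^48 ≡ 49 (mod 113).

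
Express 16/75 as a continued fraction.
[0; 4, 1, 2, 5]

Euclidean algorithm steps:
16 = 0 × 75 + 16
75 = 4 × 16 + 11
16 = 1 × 11 + 5
11 = 2 × 5 + 1
5 = 5 × 1 + 0
Continued fraction: [0; 4, 1, 2, 5]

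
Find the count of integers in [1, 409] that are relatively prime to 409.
408

409 = 409
φ(n) = n × ∏(1 - 1/p) for each prime p dividing n
φ(409) = 409 × (1 - 1/409) = 408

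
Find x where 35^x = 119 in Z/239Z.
199

Baby-step giant-step with step n = ⌈√239⌉ = 16.
Baby steps 35^j mod 239 (j:value) for j=0..15: 0:1, 1:35, 2:30, 3:94, 4:183, 5:191, 6:232, 7:233, 8:29, 9:59, 10:153, 11:97, 12:49, 13:42, 14:36, 15:65.
Giant-step multiplier: 35^(-16) ≡ 35^(238-16) = 35^222 ≡ 133 (mod 239).
Giant steps γ_i = 119·133^i mod 239: γ_0=119, γ_1=53, γ_2=118, γ_3=159, γ_4=115, γ_5=238, γ_6=106, γ_7=236, γ_8=79, γ_9=230, γ_10=237, γ_11=212, γ_12=233 (in table at j=7).
x = i·n + j = 12·16 + 7 = 199.
Check: 35^199 ≡ 119 (mod 239).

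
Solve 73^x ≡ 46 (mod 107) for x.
71

Baby-step giant-step with step n = ⌈√107⌉ = 11.
Baby steps 73^j mod 107 (j:value) for j=0..10: 0:1, 1:73, 2:86, 3:72, 4:13, 5:93, 6:48, 7:80, 8:62, 9:32, 10:89.
Giant-step multiplier: 73^(-11) ≡ 73^(106-11) = 73^95 ≡ 82 (mod 107).
Giant steps γ_i = 46·82^i mod 107: γ_0=46, γ_1=27, γ_2=74, γ_3=76, γ_4=26, γ_5=99, γ_6=93 (in table at j=5).
x = i·n + j = 6·11 + 5 = 71.
Check: 73^71 ≡ 46 (mod 107).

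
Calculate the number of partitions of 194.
2366022741845

p(n) counts ways to write n as a sum of positive integers (order ignored).
Euler's pentagonal recurrence: p(k) = p(k-1) + p(k-2) - p(k-5) - p(k-7) + p(k-12) + p(k-15) - ... (offsets j(3j∓1)/2, signs ++--, p(0)=1, p(<0)=0).
DP table for k = 0..193: p(0)=1, p(1)=1, p(2)=2, p(3)=3, p(4)=5, p(5)=7, p(6)=11, p(7)=15, p(8)=22, p(9)=30, p(10)=42, p(11)=56, p(12)=77, p(13)=101, p(14)=135, p(15)=176, p(16)=231, p(17)=297, p(18)=385, p(19)=490, p(20)=627, p(21)=792, p(22)=1002, p(23)=1255, p(24)=1575, p(25)=1958, p(26)=2436, p(27)=3010, p(28)=3718, p(29)=4565, p(30)=5604, p(31)=6842, p(32)=8349, p(33)=10143, p(34)=12310, p(35)=14883, p(36)=17977, p(37)=21637, p(38)=26015, p(39)=31185, p(40)=37338, p(41)=44583, p(42)=53174, p(43)=63261, p(44)=75175, p(45)=89134, p(46)=105558, p(47)=124754, p(48)=147273, p(49)=173525, p(50)=204226, p(51)=239943, p(52)=281589, p(53)=329931, p(54)=386155, p(55)=451276, p(56)=526823, p(57)=614154, p(58)=715220, p(59)=831820, p(60)=966467, p(61)=1121505, p(62)=1300156, p(63)=1505499, p(64)=1741630, p(65)=2012558, p(66)=2323520, p(67)=2679689, p(68)=3087735, p(69)=3554345, p(70)=4087968, p(71)=4697205, p(72)=5392783, p(73)=6185689, p(74)=7089500, p(75)=8118264, p(76)=9289091, p(77)=10619863, p(78)=12132164, p(79)=13848650, p(80)=15796476, p(81)=18004327, p(82)=20506255, p(83)=23338469, p(84)=26543660, p(85)=30167357, p(86)=34262962, p(87)=38887673, p(88)=44108109, p(89)=49995925, p(90)=56634173, p(91)=64112359, p(92)=72533807, p(93)=82010177, p(94)=92669720, p(95)=104651419, p(96)=118114304, p(97)=133230930, p(98)=150198136, p(99)=169229875, p(100)=190569292, p(101)=214481126, p(102)=241265379, p(103)=271248950, p(104)=304801365, p(105)=342325709, p(106)=384276336, p(107)=431149389, p(108)=483502844, p(109)=541946240, p(110)=607163746, p(111)=679903203, p(112)=761002156, p(113)=851376628, p(114)=952050665, p(115)=1064144451, p(116)=1188908248, p(117)=1327710076, p(118)=1482074143, p(119)=1653668665, p(120)=1844349560, p(121)=2056148051, p(122)=2291320912, p(123)=2552338241, p(124)=2841940500, p(125)=3163127352, p(126)=3519222692, p(127)=3913864295, p(128)=4351078600, p(129)=4835271870, p(130)=5371315400, p(131)=5964539504, p(132)=6620830889, p(133)=7346629512, p(134)=8149040695, p(135)=9035836076, p(136)=10015581680, p(137)=11097645016, p(138)=12292341831, p(139)=13610949895, p(140)=15065878135, p(141)=16670689208, p(142)=18440293320, p(143)=20390982757, p(144)=22540654445, p(145)=24908858009, p(146)=27517052599, p(147)=30388671978, p(148)=33549419497, p(149)=37027355200, p(150)=40853235313, p(151)=45060624582, p(152)=49686288421, p(153)=54770336324, p(154)=60356673280, p(155)=66493182097, p(156)=73232243759, p(157)=80630964769, p(158)=88751778802, p(159)=97662728555, p(160)=107438159466, p(161)=118159068427, p(162)=129913904637, p(163)=142798995930, p(164)=156919475295, p(165)=172389800255, p(166)=189334822579, p(167)=207890420102, p(168)=228204732751, p(169)=250438925115, p(170)=274768617130, p(171)=301384802048, p(172)=330495499613, p(173)=362326859895, p(174)=397125074750, p(175)=435157697830, p(176)=476715857290, p(177)=522115831195, p(178)=571701605655, p(179)=625846753120, p(180)=684957390936, p(181)=749474411781, p(182)=819876908323, p(183)=896684817527, p(184)=980462880430, p(185)=1071823774337, p(186)=1171432692373, p(187)=1280011042268, p(188)=1398341745571, p(189)=1527273599625, p(190)=1667727404093, p(191)=1820701100652, p(192)=1987276856363, p(193)=2168627105469.
Final step: p(194) = p(193) + p(192) - p(189) - p(187) + p(182) + p(179) - p(172) - p(168) + p(159) + p(154) - p(143) - p(137) + p(124) + p(117) - p(102) - p(94) + p(77) + p(68) - p(49) - p(39) + p(18) + p(7)
= 2168627105469 + 1987276856363 - 1527273599625 - 1280011042268 + 819876908323 + 625846753120 - 330495499613 - 228204732751 + 97662728555 + 60356673280 - 20390982757 - 11097645016 + 2841940500 + 1327710076 - 241265379 - 92669720 + 10619863 + 3087735 - 173525 - 31185 + 385 + 15
= 2366022741845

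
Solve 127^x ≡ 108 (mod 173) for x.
49

Baby-step giant-step with step n = ⌈√173⌉ = 14.
Baby steps 127^j mod 173 (j:value) for j=0..13: 0:1, 1:127, 2:40, 3:63, 4:43, 5:98, 6:163, 7:114, 8:119, 9:62, 10:89, 11:58, 12:100, 13:71.
Giant-step multiplier: 127^(-14) ≡ 127^(172-14) = 127^158 ≡ 33 (mod 173).
Giant steps γ_i = 108·33^i mod 173: γ_0=108, γ_1=104, γ_2=145, γ_3=114 (in table at j=7).
x = i·n + j = 3·14 + 7 = 49.
Check: 127^49 ≡ 108 (mod 173).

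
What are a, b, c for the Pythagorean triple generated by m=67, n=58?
(1125, 7772, 7853)

Euclid's formula: a = m² - n², b = 2mn, c = m² + n²
m = 67, n = 58
a = 67² - 58² = 4489 - 3364 = 1125
b = 2 × 67 × 58 = 7772
c = 67² + 58² = 4489 + 3364 = 7853
Verification: 1125² + 7772² = 1265625 + 60403984 = 61669609 = 7853² ✓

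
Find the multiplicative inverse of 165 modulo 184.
29

gcd(165, 184) = 1, so the inverse exists.
Extended Euclidean algorithm on (184, 165):
184 = 1 × 165 + 19  ⟹  19 = (1)·184 + (-1)·165
165 = 8 × 19 + 13  ⟹  13 = (-8)·184 + (9)·165
19 = 1 × 13 + 6  ⟹  6 = (9)·184 + (-10)·165
13 = 2 × 6 + 1  ⟹  1 = (-26)·184 + (29)·165
So (29)·165 ≡ 1 (mod 184), i.e. 165^(-1) ≡ 29 (mod 184).
Check: 165 × 29 = 4785 ≡ 1 (mod 184)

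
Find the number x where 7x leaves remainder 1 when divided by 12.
7

gcd(7, 12) = 1, so the inverse exists.
Extended Euclidean algorithm on (12, 7):
12 = 1 × 7 + 5  ⟹  5 = (1)·12 + (-1)·7
7 = 1 × 5 + 2  ⟹  2 = (-1)·12 + (2)·7
5 = 2 × 2 + 1  ⟹  1 = (3)·12 + (-5)·7
So (-5)·7 ≡ 1 (mod 12), i.e. 7^(-1) ≡ -5 ≡ 7 (mod 12).
Check: 7 × 7 = 49 ≡ 1 (mod 12)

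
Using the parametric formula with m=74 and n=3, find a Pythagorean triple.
(5467, 444, 5485)

Euclid's formula: a = m² - n², b = 2mn, c = m² + n²
m = 74, n = 3
a = 74² - 3² = 5476 - 9 = 5467
b = 2 × 74 × 3 = 444
c = 74² + 3² = 5476 + 9 = 5485
Verification: 5467² + 444² = 29888089 + 197136 = 30085225 = 5485² ✓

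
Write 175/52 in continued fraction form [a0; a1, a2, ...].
[3; 2, 1, 2, 1, 4]

Euclidean algorithm steps:
175 = 3 × 52 + 19
52 = 2 × 19 + 14
19 = 1 × 14 + 5
14 = 2 × 5 + 4
5 = 1 × 4 + 1
4 = 4 × 1 + 0
Continued fraction: [3; 2, 1, 2, 1, 4]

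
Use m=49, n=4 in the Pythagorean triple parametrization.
(2385, 392, 2417)

Euclid's formula: a = m² - n², b = 2mn, c = m² + n²
m = 49, n = 4
a = 49² - 4² = 2401 - 16 = 2385
b = 2 × 49 × 4 = 392
c = 49² + 4² = 2401 + 16 = 2417
Verification: 2385² + 392² = 5688225 + 153664 = 5841889 = 2417² ✓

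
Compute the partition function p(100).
190569292

p(n) counts ways to write n as a sum of positive integers (order ignored).
Euler's pentagonal recurrence: p(k) = p(k-1) + p(k-2) - p(k-5) - p(k-7) + p(k-12) + p(k-15) - ... (offsets j(3j∓1)/2, signs ++--, p(0)=1, p(<0)=0).
DP table for k = 0..99: p(0)=1, p(1)=1, p(2)=2, p(3)=3, p(4)=5, p(5)=7, p(6)=11, p(7)=15, p(8)=22, p(9)=30, p(10)=42, p(11)=56, p(12)=77, p(13)=101, p(14)=135, p(15)=176, p(16)=231, p(17)=297, p(18)=385, p(19)=490, p(20)=627, p(21)=792, p(22)=1002, p(23)=1255, p(24)=1575, p(25)=1958, p(26)=2436, p(27)=3010, p(28)=3718, p(29)=4565, p(30)=5604, p(31)=6842, p(32)=8349, p(33)=10143, p(34)=12310, p(35)=14883, p(36)=17977, p(37)=21637, p(38)=26015, p(39)=31185, p(40)=37338, p(41)=44583, p(42)=53174, p(43)=63261, p(44)=75175, p(45)=89134, p(46)=105558, p(47)=124754, p(48)=147273, p(49)=173525, p(50)=204226, p(51)=239943, p(52)=281589, p(53)=329931, p(54)=386155, p(55)=451276, p(56)=526823, p(57)=614154, p(58)=715220, p(59)=831820, p(60)=966467, p(61)=1121505, p(62)=1300156, p(63)=1505499, p(64)=1741630, p(65)=2012558, p(66)=2323520, p(67)=2679689, p(68)=3087735, p(69)=3554345, p(70)=4087968, p(71)=4697205, p(72)=5392783, p(73)=6185689, p(74)=7089500, p(75)=8118264, p(76)=9289091, p(77)=10619863, p(78)=12132164, p(79)=13848650, p(80)=15796476, p(81)=18004327, p(82)=20506255, p(83)=23338469, p(84)=26543660, p(85)=30167357, p(86)=34262962, p(87)=38887673, p(88)=44108109, p(89)=49995925, p(90)=56634173, p(91)=64112359, p(92)=72533807, p(93)=82010177, p(94)=92669720, p(95)=104651419, p(96)=118114304, p(97)=133230930, p(98)=150198136, p(99)=169229875.
Final step: p(100) = p(99) + p(98) - p(95) - p(93) + p(88) + p(85) - p(78) - p(74) + p(65) + p(60) - p(49) - p(43) + p(30) + p(23) - p(8) - p(0)
= 169229875 + 150198136 - 104651419 - 82010177 + 44108109 + 30167357 - 12132164 - 7089500 + 2012558 + 966467 - 173525 - 63261 + 5604 + 1255 - 22 - 1
= 190569292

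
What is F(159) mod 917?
316

Matrix identity: Q^n = [[F_(n+1), F_n], [F_n, F_(n-1)]] with Q = [[1,1],[1,0]].
n = 159 = 10011111₂. Square-and-multiply, entries mod 917:
Q^1 = [[1,1],[1,0]]
Q^2 = (Q^1)² = [[2,1],[1,1]]
Q^4 = (Q^2)² = [[5,3],[3,2]]
Q^9 = (Q^4)²·Q = [[55,34],[34,21]]
Q^19 = (Q^9)²·Q = [[346,513],[513,750]]
Q^39 = (Q^19)²·Q = [[623,496],[496,127]]
Q^79 = (Q^39)²·Q = [[196,498],[498,615]]
Q^159 = (Q^79)²·Q = [[714,316],[316,398]]
F_159 mod 917 = Q^159[0][1] = 316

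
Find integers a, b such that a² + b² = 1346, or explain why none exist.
11² + 35² (a=11, b=35)

Factorization: 1346 = 2 × 673
By Fermat: n is sum of two squares iff every prime p ≡ 3 (mod 4) appears to even power.
All primes ≡ 3 (mod 4) appear to even power.
Search a = 0, 1, 2, … for 1346 - a² a perfect square: first hit at a = 11: 1346 - 121 = 1225 = 35².
1346 = 11² + 35² = 121 + 1225 ✓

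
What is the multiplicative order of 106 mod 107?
2

107 is prime, so ord(106) divides φ(107) = 106.
Divisors of 106: 1, 2, 53, 106.
Repeated squaring: 106^1 ≡ 106, 106^2 ≡ 1, 106^4 ≡ 1, 106^8 ≡ 1, 106^16 ≡ 1, 106^32 ≡ 1, 106^64 ≡ 1 (mod 107).
Test 106^d mod 107 for each divisor d in increasing order:
106^1 ≡ 106
106^2 ≡ 1  ← first divisor giving 1
The order is 2.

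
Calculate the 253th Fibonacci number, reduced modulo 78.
53

Matrix identity: Q^n = [[F_(n+1), F_n], [F_n, F_(n-1)]] with Q = [[1,1],[1,0]].
n = 253 = 11111101₂. Square-and-multiply, entries mod 78:
Q^1 = [[1,1],[1,0]]
Q^3 = (Q^1)²·Q = [[3,2],[2,1]]
Q^7 = (Q^3)²·Q = [[21,13],[13,8]]
Q^15 = (Q^7)²·Q = [[51,64],[64,65]]
Q^31 = (Q^15)²·Q = [[3,67],[67,14]]
Q^63 = (Q^31)²·Q = [[21,52],[52,47]]
Q^126 = (Q^63)² = [[25,26],[26,77]]
Q^253 = (Q^126)²·Q = [[53,53],[53,0]]
F_253 mod 78 = Q^253[0][1] = 53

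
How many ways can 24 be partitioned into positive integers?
1575

p(n) counts ways to write n as a sum of positive integers (order ignored).
Euler's pentagonal recurrence: p(k) = p(k-1) + p(k-2) - p(k-5) - p(k-7) + p(k-12) + p(k-15) - ... (offsets j(3j∓1)/2, signs ++--, p(0)=1, p(<0)=0).
DP table for k = 0..23: p(0)=1, p(1)=1, p(2)=2, p(3)=3, p(4)=5, p(5)=7, p(6)=11, p(7)=15, p(8)=22, p(9)=30, p(10)=42, p(11)=56, p(12)=77, p(13)=101, p(14)=135, p(15)=176, p(16)=231, p(17)=297, p(18)=385, p(19)=490, p(20)=627, p(21)=792, p(22)=1002, p(23)=1255.
Final step: p(24) = p(23) + p(22) - p(19) - p(17) + p(12) + p(9) - p(2)
= 1255 + 1002 - 490 - 297 + 77 + 30 - 2
= 1575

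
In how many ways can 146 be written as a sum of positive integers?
27517052599

p(n) counts ways to write n as a sum of positive integers (order ignored).
Euler's pentagonal recurrence: p(k) = p(k-1) + p(k-2) - p(k-5) - p(k-7) + p(k-12) + p(k-15) - ... (offsets j(3j∓1)/2, signs ++--, p(0)=1, p(<0)=0).
DP table for k = 0..145: p(0)=1, p(1)=1, p(2)=2, p(3)=3, p(4)=5, p(5)=7, p(6)=11, p(7)=15, p(8)=22, p(9)=30, p(10)=42, p(11)=56, p(12)=77, p(13)=101, p(14)=135, p(15)=176, p(16)=231, p(17)=297, p(18)=385, p(19)=490, p(20)=627, p(21)=792, p(22)=1002, p(23)=1255, p(24)=1575, p(25)=1958, p(26)=2436, p(27)=3010, p(28)=3718, p(29)=4565, p(30)=5604, p(31)=6842, p(32)=8349, p(33)=10143, p(34)=12310, p(35)=14883, p(36)=17977, p(37)=21637, p(38)=26015, p(39)=31185, p(40)=37338, p(41)=44583, p(42)=53174, p(43)=63261, p(44)=75175, p(45)=89134, p(46)=105558, p(47)=124754, p(48)=147273, p(49)=173525, p(50)=204226, p(51)=239943, p(52)=281589, p(53)=329931, p(54)=386155, p(55)=451276, p(56)=526823, p(57)=614154, p(58)=715220, p(59)=831820, p(60)=966467, p(61)=1121505, p(62)=1300156, p(63)=1505499, p(64)=1741630, p(65)=2012558, p(66)=2323520, p(67)=2679689, p(68)=3087735, p(69)=3554345, p(70)=4087968, p(71)=4697205, p(72)=5392783, p(73)=6185689, p(74)=7089500, p(75)=8118264, p(76)=9289091, p(77)=10619863, p(78)=12132164, p(79)=13848650, p(80)=15796476, p(81)=18004327, p(82)=20506255, p(83)=23338469, p(84)=26543660, p(85)=30167357, p(86)=34262962, p(87)=38887673, p(88)=44108109, p(89)=49995925, p(90)=56634173, p(91)=64112359, p(92)=72533807, p(93)=82010177, p(94)=92669720, p(95)=104651419, p(96)=118114304, p(97)=133230930, p(98)=150198136, p(99)=169229875, p(100)=190569292, p(101)=214481126, p(102)=241265379, p(103)=271248950, p(104)=304801365, p(105)=342325709, p(106)=384276336, p(107)=431149389, p(108)=483502844, p(109)=541946240, p(110)=607163746, p(111)=679903203, p(112)=761002156, p(113)=851376628, p(114)=952050665, p(115)=1064144451, p(116)=1188908248, p(117)=1327710076, p(118)=1482074143, p(119)=1653668665, p(120)=1844349560, p(121)=2056148051, p(122)=2291320912, p(123)=2552338241, p(124)=2841940500, p(125)=3163127352, p(126)=3519222692, p(127)=3913864295, p(128)=4351078600, p(129)=4835271870, p(130)=5371315400, p(131)=5964539504, p(132)=6620830889, p(133)=7346629512, p(134)=8149040695, p(135)=9035836076, p(136)=10015581680, p(137)=11097645016, p(138)=12292341831, p(139)=13610949895, p(140)=15065878135, p(141)=16670689208, p(142)=18440293320, p(143)=20390982757, p(144)=22540654445, p(145)=24908858009.
Final step: p(146) = p(145) + p(144) - p(141) - p(139) + p(134) + p(131) - p(124) - p(120) + p(111) + p(106) - p(95) - p(89) + p(76) + p(69) - p(54) - p(46) + p(29) + p(20) - p(1)
= 24908858009 + 22540654445 - 16670689208 - 13610949895 + 8149040695 + 5964539504 - 2841940500 - 1844349560 + 679903203 + 384276336 - 104651419 - 49995925 + 9289091 + 3554345 - 386155 - 105558 + 4565 + 627 - 1
= 27517052599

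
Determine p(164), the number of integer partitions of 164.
156919475295

p(n) counts ways to write n as a sum of positive integers (order ignored).
Euler's pentagonal recurrence: p(k) = p(k-1) + p(k-2) - p(k-5) - p(k-7) + p(k-12) + p(k-15) - ... (offsets j(3j∓1)/2, signs ++--, p(0)=1, p(<0)=0).
DP table for k = 0..163: p(0)=1, p(1)=1, p(2)=2, p(3)=3, p(4)=5, p(5)=7, p(6)=11, p(7)=15, p(8)=22, p(9)=30, p(10)=42, p(11)=56, p(12)=77, p(13)=101, p(14)=135, p(15)=176, p(16)=231, p(17)=297, p(18)=385, p(19)=490, p(20)=627, p(21)=792, p(22)=1002, p(23)=1255, p(24)=1575, p(25)=1958, p(26)=2436, p(27)=3010, p(28)=3718, p(29)=4565, p(30)=5604, p(31)=6842, p(32)=8349, p(33)=10143, p(34)=12310, p(35)=14883, p(36)=17977, p(37)=21637, p(38)=26015, p(39)=31185, p(40)=37338, p(41)=44583, p(42)=53174, p(43)=63261, p(44)=75175, p(45)=89134, p(46)=105558, p(47)=124754, p(48)=147273, p(49)=173525, p(50)=204226, p(51)=239943, p(52)=281589, p(53)=329931, p(54)=386155, p(55)=451276, p(56)=526823, p(57)=614154, p(58)=715220, p(59)=831820, p(60)=966467, p(61)=1121505, p(62)=1300156, p(63)=1505499, p(64)=1741630, p(65)=2012558, p(66)=2323520, p(67)=2679689, p(68)=3087735, p(69)=3554345, p(70)=4087968, p(71)=4697205, p(72)=5392783, p(73)=6185689, p(74)=7089500, p(75)=8118264, p(76)=9289091, p(77)=10619863, p(78)=12132164, p(79)=13848650, p(80)=15796476, p(81)=18004327, p(82)=20506255, p(83)=23338469, p(84)=26543660, p(85)=30167357, p(86)=34262962, p(87)=38887673, p(88)=44108109, p(89)=49995925, p(90)=56634173, p(91)=64112359, p(92)=72533807, p(93)=82010177, p(94)=92669720, p(95)=104651419, p(96)=118114304, p(97)=133230930, p(98)=150198136, p(99)=169229875, p(100)=190569292, p(101)=214481126, p(102)=241265379, p(103)=271248950, p(104)=304801365, p(105)=342325709, p(106)=384276336, p(107)=431149389, p(108)=483502844, p(109)=541946240, p(110)=607163746, p(111)=679903203, p(112)=761002156, p(113)=851376628, p(114)=952050665, p(115)=1064144451, p(116)=1188908248, p(117)=1327710076, p(118)=1482074143, p(119)=1653668665, p(120)=1844349560, p(121)=2056148051, p(122)=2291320912, p(123)=2552338241, p(124)=2841940500, p(125)=3163127352, p(126)=3519222692, p(127)=3913864295, p(128)=4351078600, p(129)=4835271870, p(130)=5371315400, p(131)=5964539504, p(132)=6620830889, p(133)=7346629512, p(134)=8149040695, p(135)=9035836076, p(136)=10015581680, p(137)=11097645016, p(138)=12292341831, p(139)=13610949895, p(140)=15065878135, p(141)=16670689208, p(142)=18440293320, p(143)=20390982757, p(144)=22540654445, p(145)=24908858009, p(146)=27517052599, p(147)=30388671978, p(148)=33549419497, p(149)=37027355200, p(150)=40853235313, p(151)=45060624582, p(152)=49686288421, p(153)=54770336324, p(154)=60356673280, p(155)=66493182097, p(156)=73232243759, p(157)=80630964769, p(158)=88751778802, p(159)=97662728555, p(160)=107438159466, p(161)=118159068427, p(162)=129913904637, p(163)=142798995930.
Final step: p(164) = p(163) + p(162) - p(159) - p(157) + p(152) + p(149) - p(142) - p(138) + p(129) + p(124) - p(113) - p(107) + p(94) + p(87) - p(72) - p(64) + p(47) + p(38) - p(19) - p(9)
= 142798995930 + 129913904637 - 97662728555 - 80630964769 + 49686288421 + 37027355200 - 18440293320 - 12292341831 + 4835271870 + 2841940500 - 851376628 - 431149389 + 92669720 + 38887673 - 5392783 - 1741630 + 124754 + 26015 - 490 - 30
= 156919475295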